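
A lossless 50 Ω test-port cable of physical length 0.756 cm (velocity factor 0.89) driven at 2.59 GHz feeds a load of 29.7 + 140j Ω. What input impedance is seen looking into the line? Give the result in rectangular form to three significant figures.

Z_in ≈ 155 − j306 Ω

λ = v/f = 0.89·c / 2.59 GHz = 0.103 m
βl = 2π·l/λ = 2π × 0.0733 = 26.4°
tan(βl) = tan(26.4°) = 0.496
Z_in = Z_0·(Z_L + jZ_0·tanβl)/(Z_0 + jZ_L·tanβl)
     = 50·(29.7 + j165)/(-19.5 + j14.7)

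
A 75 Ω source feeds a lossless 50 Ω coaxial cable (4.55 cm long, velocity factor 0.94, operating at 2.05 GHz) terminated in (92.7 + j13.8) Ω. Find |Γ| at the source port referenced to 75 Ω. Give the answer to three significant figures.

|Γ| ≈ 0.454

λ = v/f = 0.94·c / 2.05 GHz = 0.138 m
βl = 2π·l/λ = 2π × 0.331 = 119°
tan(βl) = -1.8
Z_in = Z_0·(Z_L + jZ_0·tanβl)/(Z_0 + jZ_L·tanβl) = 29.4 + j14.6 Ω
Γ_s = (Z_in − Z_s)/(Z_in + Z_s) = (-45.6 + j14.6)/(104 + j14.6), |Γ_s| = 0.454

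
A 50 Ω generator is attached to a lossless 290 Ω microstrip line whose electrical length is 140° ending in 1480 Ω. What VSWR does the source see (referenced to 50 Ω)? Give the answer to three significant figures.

VSWR ≈ 18.2

tan(βl) = -0.839
Z_in = Z_0·(Z_L + jZ_0·tanβl)/(Z_0 + jZ_L·tanβl) = 130 + j315 Ω
Γ_s = (Z_in − Z_s)/(Z_in + Z_s) = (80.4 + j315)/(180 + j315), |Γ_s| = 0.896
VSWR = (1 + |Γ_s|)/(1 − |Γ_s|)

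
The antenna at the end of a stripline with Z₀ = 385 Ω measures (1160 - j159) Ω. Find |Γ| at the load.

|Γ| ≈ 0.509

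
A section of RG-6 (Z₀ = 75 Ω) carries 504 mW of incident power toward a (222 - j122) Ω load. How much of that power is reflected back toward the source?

P_reflected ≈ 178 mW

|Γ| = |(147 − j122)/(297 − j122)| = 0.595
|Γ|² = 0.354
P_refl = |Γ|²·P_inc = 178 mW, P_del = (1 − |Γ|²)·P_inc = 326 mW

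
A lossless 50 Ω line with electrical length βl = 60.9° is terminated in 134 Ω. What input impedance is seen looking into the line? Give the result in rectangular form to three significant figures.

tan(βl) = tan(60.9°) = 1.8
Z_in = Z_0·(Z_L + jZ_0·tanβl)/(Z_0 + jZ_L·tanβl)
     = 50·(134 + j89.8)/(50 + j241)

Z_in ≈ 23.4 − j23 Ω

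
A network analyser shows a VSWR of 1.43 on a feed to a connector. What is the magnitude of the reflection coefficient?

|Γ| ≈ 0.177

|Γ| = (S − 1)/(S + 1) = (1.43 − 1)/(1.43 + 1) = 0.43/2.43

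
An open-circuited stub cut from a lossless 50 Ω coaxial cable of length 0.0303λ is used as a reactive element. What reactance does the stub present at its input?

βl = 2π × 0.0303 = 10.9°
tan(βl) = 0.193
For an open-circuited stub, Z_in = −jZ_0·cot(βl) = −jZ_0/tan(βl)

X_in ≈ -259 Ω (capacitive)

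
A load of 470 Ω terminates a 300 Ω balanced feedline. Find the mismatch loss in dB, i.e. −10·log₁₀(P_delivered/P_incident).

mismatch loss ≈ 0.217 dB

Γ = (470 − 300)/(470 + 300) = 0.221
|Γ|² = 0.0487, so P_del/P_inc = 1 − |Γ|² = 0.951
ML = −10·log₁₀(1 − |Γ|²)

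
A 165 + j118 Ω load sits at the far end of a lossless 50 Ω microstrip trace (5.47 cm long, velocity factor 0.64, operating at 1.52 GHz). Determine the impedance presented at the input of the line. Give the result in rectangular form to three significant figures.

λ = v/f = 0.64·c / 1.52 GHz = 0.126 m
βl = 2π·l/λ = 2π × 0.433 = 156°
tan(βl) = tan(156°) = -0.447
Z_in = Z_0·(Z_L + jZ_0·tanβl)/(Z_0 + jZ_L·tanβl)
     = 50·(165 + j95.6)/(103 − j73.8)

Z_in ≈ 30.9 + j68.7 Ω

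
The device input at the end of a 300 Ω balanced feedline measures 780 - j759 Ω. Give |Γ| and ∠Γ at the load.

Γ ≈ 0.68 ∠ -22.6°

Γ = (Z_L − Z_0)/(Z_L + Z_0) = (480 − j759)/(1080 − j759)
|Γ| = 898/1320 = 0.68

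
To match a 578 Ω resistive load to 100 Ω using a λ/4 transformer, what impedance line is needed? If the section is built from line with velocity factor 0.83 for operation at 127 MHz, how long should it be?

Z_qwt ≈ 240 Ω; length ≈ 49 cm

Z_qwt = √(Z_0·R_L) = √(100 × 578) = √57800
λ = 0.83·c/f = 1.96 m, so l = λ/4 = 0.49 m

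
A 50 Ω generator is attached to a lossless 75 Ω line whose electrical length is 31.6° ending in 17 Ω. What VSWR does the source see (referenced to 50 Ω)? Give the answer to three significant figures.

tan(βl) = 0.615
Z_in = Z_0·(Z_L + jZ_0·tanβl)/(Z_0 + jZ_L·tanβl) = 23 + j42.9 Ω
Γ_s = (Z_in − Z_s)/(Z_in + Z_s) = (-27 + j42.9)/(73 + j42.9), |Γ_s| = 0.599
VSWR = (1 + |Γ_s|)/(1 − |Γ_s|)

VSWR ≈ 3.99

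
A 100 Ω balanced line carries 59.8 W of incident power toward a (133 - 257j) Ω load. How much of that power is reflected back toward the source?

|Γ| = |(33 − j257)/(233 − j257)| = 0.747
|Γ|² = 0.558
P_refl = |Γ|²·P_inc = 33.4 W, P_del = (1 − |Γ|²)·P_inc = 26.4 W

P_reflected ≈ 33.4 W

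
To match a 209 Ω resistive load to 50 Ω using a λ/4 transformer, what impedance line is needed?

Z_qwt = √(Z_0·R_L) = √(50 × 209) = √10450

Z_qwt ≈ 102 Ω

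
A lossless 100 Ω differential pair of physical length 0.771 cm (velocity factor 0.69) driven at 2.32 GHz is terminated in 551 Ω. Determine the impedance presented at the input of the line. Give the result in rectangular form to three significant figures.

λ = v/f = 0.69·c / 2.32 GHz = 0.0892 m
βl = 2π·l/λ = 2π × 0.0864 = 31.1°
tan(βl) = tan(31.1°) = 0.603
Z_in = Z_0·(Z_L + jZ_0·tanβl)/(Z_0 + jZ_L·tanβl)
     = 100·(551 + j60.3)/(100 + j332)

Z_in ≈ 62.4 − j147 Ω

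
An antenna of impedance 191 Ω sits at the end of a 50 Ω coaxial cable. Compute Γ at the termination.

Γ = (Z_L − Z_0)/(Z_L + Z_0) = (191 − 50)/(191 + 50) = 141/241

Γ = 0.585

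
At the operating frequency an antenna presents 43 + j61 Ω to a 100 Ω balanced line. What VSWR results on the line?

VSWR ≈ 3.32

Γ = (Z_L − Z_0)/(Z_L + Z_0) = (-57 + j61)/(143 + j61)
|Γ| = 83.5/155 = 0.537
VSWR = (1 + |Γ|)/(1 − |Γ|) = 1.54/0.463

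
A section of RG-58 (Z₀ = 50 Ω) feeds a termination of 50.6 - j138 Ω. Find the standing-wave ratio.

VSWR ≈ 9.42

Γ = (Z_L − Z_0)/(Z_L + Z_0) = (0.6 − j138)/(100.6 − j138)
|Γ| = 138/171 = 0.808
VSWR = (1 + |Γ|)/(1 − |Γ|) = 1.81/0.192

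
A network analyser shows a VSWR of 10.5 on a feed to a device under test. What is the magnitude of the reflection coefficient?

|Γ| ≈ 0.826

|Γ| = (S − 1)/(S + 1) = (10.5 − 1)/(10.5 + 1) = 9.5/11.5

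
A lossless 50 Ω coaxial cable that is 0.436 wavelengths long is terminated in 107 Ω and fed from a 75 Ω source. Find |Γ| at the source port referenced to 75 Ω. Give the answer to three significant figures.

|Γ| ≈ 0.28

βl = 2π × 0.436 = 157°
tan(βl) = -0.425
Z_in = Z_0·(Z_L + jZ_0·tanβl)/(Z_0 + jZ_L·tanβl) = 69.1 + j41.6 Ω
Γ_s = (Z_in − Z_s)/(Z_in + Z_s) = (-5.89 + j41.6)/(144 + j41.6), |Γ_s| = 0.28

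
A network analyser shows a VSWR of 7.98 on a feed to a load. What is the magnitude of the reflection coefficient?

|Γ| ≈ 0.777

|Γ| = (S − 1)/(S + 1) = (7.98 − 1)/(7.98 + 1) = 6.98/8.98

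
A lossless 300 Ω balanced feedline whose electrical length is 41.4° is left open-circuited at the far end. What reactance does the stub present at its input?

tan(βl) = 0.882
For an open-circuited stub, Z_in = −jZ_0·cot(βl) = −jZ_0/tan(βl)

X_in ≈ -340 Ω (capacitive)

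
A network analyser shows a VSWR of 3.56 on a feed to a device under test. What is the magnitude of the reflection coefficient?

|Γ| ≈ 0.561

|Γ| = (S − 1)/(S + 1) = (3.56 − 1)/(3.56 + 1) = 2.56/4.56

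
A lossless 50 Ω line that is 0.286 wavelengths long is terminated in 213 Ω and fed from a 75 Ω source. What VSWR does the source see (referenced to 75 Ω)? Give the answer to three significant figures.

VSWR ≈ 6.22

βl = 2π × 0.286 = 103°
tan(βl) = -4.35
Z_in = Z_0·(Z_L + jZ_0·tanβl)/(Z_0 + jZ_L·tanβl) = 12.3 + j10.8 Ω
Γ_s = (Z_in − Z_s)/(Z_in + Z_s) = (-62.7 + j10.8)/(87.3 + j10.8), |Γ_s| = 0.723
VSWR = (1 + |Γ_s|)/(1 − |Γ_s|)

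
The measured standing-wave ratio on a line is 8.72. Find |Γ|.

|Γ| ≈ 0.794

|Γ| = (S − 1)/(S + 1) = (8.72 − 1)/(8.72 + 1) = 7.72/9.72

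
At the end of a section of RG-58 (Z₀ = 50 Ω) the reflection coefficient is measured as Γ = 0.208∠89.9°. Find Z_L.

Z_L = Z_0·(1 + Γ)/(1 − Γ) = 50·(1 + j0.208)/(1 − j0.208)

Z_L ≈ 45.9 + j20 Ω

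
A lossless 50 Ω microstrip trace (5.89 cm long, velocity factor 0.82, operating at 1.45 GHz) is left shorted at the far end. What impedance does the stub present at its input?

λ = v/f = 0.82·c / 1.45 GHz = 0.17 m
βl = 2π·l/λ = 2π × 0.347 = 125°
tan(βl) = -1.43
For a shorted stub, Z_in = jZ_0·tan(βl)

Z_in ≈ −j71.5 Ω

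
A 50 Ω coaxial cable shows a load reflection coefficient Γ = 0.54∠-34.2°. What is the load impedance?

Z_L = Z_0·(1 + Γ)/(1 − Γ) = 50·(1.45 − j0.304)/(0.553 + j0.304)

Z_L ≈ 88.9 − j76.2 Ω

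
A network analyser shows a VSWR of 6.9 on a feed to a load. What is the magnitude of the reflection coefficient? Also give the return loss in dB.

|Γ| ≈ 0.747; return loss ≈ 2.54 dB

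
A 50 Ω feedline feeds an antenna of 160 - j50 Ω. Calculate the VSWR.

VSWR ≈ 3.54

Γ = (Z_L − Z_0)/(Z_L + Z_0) = (110 − j50)/(210 − j50)
|Γ| = 121/216 = 0.56
VSWR = (1 + |Γ|)/(1 − |Γ|) = 1.56/0.44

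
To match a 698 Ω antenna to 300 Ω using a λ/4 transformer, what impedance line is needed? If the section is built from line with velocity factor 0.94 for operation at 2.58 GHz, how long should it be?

Z_qwt ≈ 458 Ω; length ≈ 2.73 cm

Z_qwt = √(Z_0·R_L) = √(300 × 698) = √209400
λ = 0.94·c/f = 0.109 m, so l = λ/4 = 0.0273 m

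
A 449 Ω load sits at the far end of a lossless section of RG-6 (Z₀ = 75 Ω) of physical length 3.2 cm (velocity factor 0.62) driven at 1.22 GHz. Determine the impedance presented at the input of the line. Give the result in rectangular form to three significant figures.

λ = v/f = 0.62·c / 1.22 GHz = 0.152 m
βl = 2π·l/λ = 2π × 0.21 = 75.6°
tan(βl) = tan(75.6°) = 3.88
Z_in = Z_0·(Z_L + jZ_0·tanβl)/(Z_0 + jZ_L·tanβl)
     = 75·(449 + j291)/(75 + j1740)

Z_in ≈ 13.3 − j18.7 Ω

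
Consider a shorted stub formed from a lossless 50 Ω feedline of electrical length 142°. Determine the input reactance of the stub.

X_in ≈ -39.1 Ω (capacitive)

tan(βl) = -0.781
For a shorted stub, Z_in = jZ_0·tan(βl)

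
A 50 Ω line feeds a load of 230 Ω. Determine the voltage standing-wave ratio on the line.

VSWR ≈ 4.6

For a purely resistive load, VSWR = R_L/Z_0 or Z_0/R_L (whichever > 1) = 230/50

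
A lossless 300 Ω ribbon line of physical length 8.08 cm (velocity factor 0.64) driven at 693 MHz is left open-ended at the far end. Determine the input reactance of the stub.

λ = v/f = 0.64·c / 693 MHz = 0.277 m
βl = 2π·l/λ = 2π × 0.292 = 105°
tan(βl) = -3.73
For an open-ended stub, Z_in = −jZ_0·cot(βl) = −jZ_0/tan(βl)

X_in ≈ 80.3 Ω (inductive)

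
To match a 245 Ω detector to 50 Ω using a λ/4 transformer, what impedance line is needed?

Z_qwt = √(Z_0·R_L) = √(50 × 245) = √12250

Z_qwt ≈ 111 Ω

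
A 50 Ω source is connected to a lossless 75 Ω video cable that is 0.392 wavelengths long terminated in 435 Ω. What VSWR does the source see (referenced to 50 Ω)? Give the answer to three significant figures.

VSWR ≈ 6.82

βl = 2π × 0.392 = 141°
tan(βl) = -0.806
Z_in = Z_0·(Z_L + jZ_0·tanβl)/(Z_0 + jZ_L·tanβl) = 31.4 + j86.3 Ω
Γ_s = (Z_in − Z_s)/(Z_in + Z_s) = (-18.6 + j86.3)/(81.4 + j86.3), |Γ_s| = 0.744
VSWR = (1 + |Γ_s|)/(1 − |Γ_s|)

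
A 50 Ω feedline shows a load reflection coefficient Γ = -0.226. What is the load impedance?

Z_L ≈ 31.6 Ω

Z_L = Z_0·(1 + Γ)/(1 − Γ) = 50·(0.774)/(1.23)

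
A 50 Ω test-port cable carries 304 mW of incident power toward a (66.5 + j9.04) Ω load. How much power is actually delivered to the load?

|Γ| = |(16.5 + j9.04)/(116.5 + j9.04)| = 0.161
|Γ|² = 0.0259
P_refl = |Γ|²·P_inc = 7.88 mW, P_del = (1 − |Γ|²)·P_inc = 296 mW

P_delivered ≈ 296 mW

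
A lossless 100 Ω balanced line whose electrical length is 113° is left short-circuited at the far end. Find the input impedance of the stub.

Z_in ≈ −j236 Ω

tan(βl) = -2.36
For a short-circuited stub, Z_in = jZ_0·tan(βl)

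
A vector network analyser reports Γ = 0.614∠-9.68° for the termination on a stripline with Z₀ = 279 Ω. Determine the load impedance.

Z_L ≈ 1040 − j346 Ω

Z_L = Z_0·(1 + Γ)/(1 − Γ) = 279·(1.61 − j0.103)/(0.395 + j0.103)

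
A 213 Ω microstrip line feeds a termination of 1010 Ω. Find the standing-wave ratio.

VSWR ≈ 4.74

Γ = (1010 − 213)/(1010 + 213) = 0.652
VSWR = (1 + 0.652)/(1 − 0.652)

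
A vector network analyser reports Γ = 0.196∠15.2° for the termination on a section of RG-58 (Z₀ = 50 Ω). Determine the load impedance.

Z_L = Z_0·(1 + Γ)/(1 − Γ) = 50·(1.19 + j0.0514)/(0.811 − j0.0514)

Z_L ≈ 72.8 + j7.78 Ω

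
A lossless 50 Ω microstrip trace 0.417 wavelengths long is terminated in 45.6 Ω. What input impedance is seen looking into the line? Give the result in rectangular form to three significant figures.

βl = 2π × 0.417 = 150°
tan(βl) = tan(150°) = -0.575
Z_in = Z_0·(Z_L + jZ_0·tanβl)/(Z_0 + jZ_L·tanβl)
     = 50·(45.6 − j28.7)/(50 − j26.2)

Z_in ≈ 47.6 − j3.79 Ω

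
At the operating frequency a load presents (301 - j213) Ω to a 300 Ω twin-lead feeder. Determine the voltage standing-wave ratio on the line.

Γ = (Z_L − Z_0)/(Z_L + Z_0) = (1 − j213)/(601 − j213)
|Γ| = 213/638 = 0.334
VSWR = (1 + |Γ|)/(1 − |Γ|) = 1.33/0.666

VSWR ≈ 2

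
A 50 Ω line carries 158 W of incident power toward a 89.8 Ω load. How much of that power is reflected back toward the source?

P_reflected ≈ 12.8 W

Γ = (89.8 − 50)/(89.8 + 50) = 0.285
|Γ|² = 0.081
P_refl = |Γ|²·P_inc = 12.8 W, P_del = (1 − |Γ|²)·P_inc = 145 W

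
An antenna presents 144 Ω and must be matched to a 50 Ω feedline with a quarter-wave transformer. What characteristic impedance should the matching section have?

Z_qwt = √(Z_0·R_L) = √(50 × 144) = √7200

Z_qwt ≈ 84.9 Ω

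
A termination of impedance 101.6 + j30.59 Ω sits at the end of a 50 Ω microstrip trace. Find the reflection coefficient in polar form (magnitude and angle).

Γ ≈ 0.388 ∠ 19.3°

Γ = (Z_L − Z_0)/(Z_L + Z_0) = (51.6 + j30.59)/(151.6 + j30.59)
|Γ| = 60/155 = 0.388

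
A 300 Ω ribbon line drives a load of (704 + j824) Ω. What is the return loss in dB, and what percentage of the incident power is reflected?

RL ≈ 3.02 dB; 49.9% of incident power reflected

Γ = (404 + j824)/(1004 + j824), |Γ| = 0.707
RL = −20·log₁₀(0.707) = 3.02 dB
P_refl/P_inc = |Γ|² = 0.499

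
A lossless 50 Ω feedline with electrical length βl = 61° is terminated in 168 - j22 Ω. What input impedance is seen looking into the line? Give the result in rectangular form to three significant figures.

tan(βl) = tan(61°) = 1.8
Z_in = Z_0·(Z_L + jZ_0·tanβl)/(Z_0 + jZ_L·tanβl)
     = 50·(168 + j68.2)/(89.7 + j303)

Z_in ≈ 17.9 − j22.4 Ω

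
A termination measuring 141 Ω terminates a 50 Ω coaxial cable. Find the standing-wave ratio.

Γ = (141 − 50)/(141 + 50) = 0.476
VSWR = (1 + 0.476)/(1 − 0.476)

VSWR ≈ 2.82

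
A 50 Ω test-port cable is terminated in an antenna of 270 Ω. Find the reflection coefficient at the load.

Γ = (Z_L − Z_0)/(Z_L + Z_0) = (270 − 50)/(270 + 50) = 220/320

Γ = 0.688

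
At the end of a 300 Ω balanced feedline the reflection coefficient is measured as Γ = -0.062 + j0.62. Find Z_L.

Z_L ≈ 121 + j246 Ω

Z_L = Z_0·(1 + Γ)/(1 − Γ) = 300·(0.938 + j0.62)/(1.06 − j0.62)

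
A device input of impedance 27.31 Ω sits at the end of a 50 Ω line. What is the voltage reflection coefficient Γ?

Γ = (Z_L − Z_0)/(Z_L + Z_0) = (27.31 − 50)/(27.31 + 50) = -22.69/77.31

Γ = -0.293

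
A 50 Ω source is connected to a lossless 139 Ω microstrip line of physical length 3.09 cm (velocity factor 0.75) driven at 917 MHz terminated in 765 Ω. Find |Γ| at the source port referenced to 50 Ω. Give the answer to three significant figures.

λ = v/f = 0.75·c / 917 MHz = 0.245 m
βl = 2π·l/λ = 2π × 0.126 = 45.3°
tan(βl) = 1.01
Z_in = Z_0·(Z_L + jZ_0·tanβl)/(Z_0 + jZ_L·tanβl) = 48.4 − j129 Ω
Γ_s = (Z_in − Z_s)/(Z_in + Z_s) = (-1.63 − j129)/(98.4 − j129), |Γ_s| = 0.795

|Γ| ≈ 0.795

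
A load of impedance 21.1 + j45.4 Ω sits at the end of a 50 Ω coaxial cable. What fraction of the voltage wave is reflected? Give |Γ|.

|Γ| ≈ 0.638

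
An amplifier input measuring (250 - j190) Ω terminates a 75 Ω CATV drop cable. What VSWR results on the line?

Γ = (Z_L − Z_0)/(Z_L + Z_0) = (175 − j190)/(325 − j190)
|Γ| = 258/376 = 0.686
VSWR = (1 + |Γ|)/(1 − |Γ|) = 1.69/0.314

VSWR ≈ 5.37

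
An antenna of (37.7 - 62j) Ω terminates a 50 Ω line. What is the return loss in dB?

RL ≈ 4.6 dB

Γ = (-12.3 − j62)/(87.7 − j62), |Γ| = 0.589
RL = −20·log₁₀|Γ| = −20·log₁₀(0.589)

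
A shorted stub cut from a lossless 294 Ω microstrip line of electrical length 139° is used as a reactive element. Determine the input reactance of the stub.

X_in ≈ -256 Ω (capacitive)

tan(βl) = -0.869
For a shorted stub, Z_in = jZ_0·tan(βl)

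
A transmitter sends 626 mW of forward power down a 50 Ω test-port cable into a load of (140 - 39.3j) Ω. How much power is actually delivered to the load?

P_delivered ≈ 466 mW

|Γ| = |(90 − j39.3)/(190 − j39.3)| = 0.506
|Γ|² = 0.256
P_refl = |Γ|²·P_inc = 160 mW, P_del = (1 − |Γ|²)·P_inc = 466 mW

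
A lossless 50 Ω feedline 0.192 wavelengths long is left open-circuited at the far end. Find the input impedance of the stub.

βl = 2π × 0.192 = 69.1°
tan(βl) = 2.62
For an open-circuited stub, Z_in = −jZ_0·cot(βl) = −jZ_0/tan(βl)

Z_in ≈ −j19.1 Ω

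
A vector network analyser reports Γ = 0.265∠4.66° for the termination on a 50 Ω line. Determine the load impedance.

Z_L = Z_0·(1 + Γ)/(1 − Γ) = 50·(1.26 + j0.0215)/(0.736 − j0.0215)

Z_L ≈ 85.8 + j3.97 Ω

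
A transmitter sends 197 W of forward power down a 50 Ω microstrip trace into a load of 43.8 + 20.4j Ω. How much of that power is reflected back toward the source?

|Γ| = |(-6.2 + j20.4)/(93.8 + j20.4)| = 0.222
|Γ|² = 0.0493
P_refl = |Γ|²·P_inc = 9.72 W, P_del = (1 − |Γ|²)·P_inc = 187 W

P_reflected ≈ 9.72 W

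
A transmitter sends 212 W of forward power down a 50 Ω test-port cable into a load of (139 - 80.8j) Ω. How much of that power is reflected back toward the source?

|Γ| = |(89 − j80.8)/(189 − j80.8)| = 0.585
|Γ|² = 0.342
P_refl = |Γ|²·P_inc = 72.5 W, P_del = (1 − |Γ|²)·P_inc = 139 W

P_reflected ≈ 72.5 W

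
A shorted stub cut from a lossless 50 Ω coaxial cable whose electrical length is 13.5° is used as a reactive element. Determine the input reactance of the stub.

tan(βl) = 0.24
For a shorted stub, Z_in = jZ_0·tan(βl)

X_in ≈ 12 Ω (inductive)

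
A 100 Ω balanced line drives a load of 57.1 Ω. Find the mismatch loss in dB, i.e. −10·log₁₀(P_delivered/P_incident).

mismatch loss ≈ 0.337 dB

Γ = (57.1 − 100)/(57.1 + 100) = -0.273
|Γ|² = 0.0746, so P_del/P_inc = 1 − |Γ|² = 0.925
ML = −10·log₁₀(1 − |Γ|²)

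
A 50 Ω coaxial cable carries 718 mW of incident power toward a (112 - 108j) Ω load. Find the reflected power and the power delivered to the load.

|Γ| = |(62 − j108)/(162 − j108)| = 0.64
|Γ|² = 0.409
P_refl = |Γ|²·P_inc = 294 mW, P_del = (1 − |Γ|²)·P_inc = 424 mW

P_reflected ≈ 294 mW; P_delivered ≈ 424 mW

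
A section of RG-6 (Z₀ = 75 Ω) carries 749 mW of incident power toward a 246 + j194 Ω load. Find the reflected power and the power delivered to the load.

P_reflected ≈ 356 mW; P_delivered ≈ 393 mW

|Γ| = |(171 + j194)/(321 + j194)| = 0.689
|Γ|² = 0.475
P_refl = |Γ|²·P_inc = 356 mW, P_del = (1 − |Γ|²)·P_inc = 393 mW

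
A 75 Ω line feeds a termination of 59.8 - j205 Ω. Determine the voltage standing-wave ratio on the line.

VSWR ≈ 11.3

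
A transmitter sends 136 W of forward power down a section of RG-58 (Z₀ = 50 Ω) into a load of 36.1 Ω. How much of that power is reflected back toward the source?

P_reflected ≈ 3.54 W

Γ = (36.1 − 50)/(36.1 + 50) = -0.161
|Γ|² = 0.0261
P_refl = |Γ|²·P_inc = 3.54 W, P_del = (1 − |Γ|²)·P_inc = 132 W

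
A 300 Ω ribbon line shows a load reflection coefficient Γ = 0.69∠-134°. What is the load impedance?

Z_L ≈ 64.6 − j122 Ω

Z_L = Z_0·(1 + Γ)/(1 − Γ) = 300·(0.521 − j0.496)/(1.48 + j0.496)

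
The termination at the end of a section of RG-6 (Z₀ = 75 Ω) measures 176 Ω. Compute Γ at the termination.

Γ = (Z_L − Z_0)/(Z_L + Z_0) = (176 − 75)/(176 + 75) = 101/251

Γ = 0.402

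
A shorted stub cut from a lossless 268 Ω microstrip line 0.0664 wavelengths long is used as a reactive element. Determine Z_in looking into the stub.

βl = 2π × 0.0664 = 23.9°
tan(βl) = 0.443
For a shorted stub, Z_in = jZ_0·tan(βl)

Z_in ≈ +j119 Ω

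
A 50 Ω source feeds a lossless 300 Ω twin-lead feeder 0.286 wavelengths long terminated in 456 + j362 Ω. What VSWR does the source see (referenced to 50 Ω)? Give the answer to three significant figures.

VSWR ≈ 2.46

βl = 2π × 0.286 = 103°
tan(βl) = -4.35
Z_in = Z_0·(Z_L + jZ_0·tanβl)/(Z_0 + jZ_L·tanβl) = 110 − j34.7 Ω
Γ_s = (Z_in − Z_s)/(Z_in + Z_s) = (59.8 − j34.7)/(160 − j34.7), |Γ_s| = 0.423
VSWR = (1 + |Γ_s|)/(1 − |Γ_s|)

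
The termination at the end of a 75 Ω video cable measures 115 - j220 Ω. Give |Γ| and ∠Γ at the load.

Γ = (Z_L − Z_0)/(Z_L + Z_0) = (40 − j220)/(190 − j220)
|Γ| = 224/291 = 0.769

Γ ≈ 0.769 ∠ -30.5°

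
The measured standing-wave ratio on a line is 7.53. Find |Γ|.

|Γ| ≈ 0.766

|Γ| = (S − 1)/(S + 1) = (7.53 − 1)/(7.53 + 1) = 6.53/8.53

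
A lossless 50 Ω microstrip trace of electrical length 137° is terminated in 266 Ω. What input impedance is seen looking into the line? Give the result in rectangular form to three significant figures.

tan(βl) = tan(137°) = -0.933
Z_in = Z_0·(Z_L + jZ_0·tanβl)/(Z_0 + jZ_L·tanβl)
     = 50·(266 − j46.6)/(50 − j248)

Z_in ≈ 19.4 + j49.7 Ω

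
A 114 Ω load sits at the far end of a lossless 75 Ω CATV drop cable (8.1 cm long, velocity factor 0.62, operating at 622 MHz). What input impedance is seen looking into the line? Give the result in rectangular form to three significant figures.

λ = v/f = 0.62·c / 622 MHz = 0.299 m
βl = 2π·l/λ = 2π × 0.271 = 97.5°
tan(βl) = tan(97.5°) = -7.58
Z_in = Z_0·(Z_L + jZ_0·tanβl)/(Z_0 + jZ_L·tanβl)
     = 75·(114 − j569)/(75 − j864)

Z_in ≈ 49.8 + j5.57 Ω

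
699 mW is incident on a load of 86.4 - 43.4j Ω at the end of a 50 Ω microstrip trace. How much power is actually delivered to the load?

|Γ| = |(36.4 − j43.4)/(136.4 − j43.4)| = 0.396
|Γ|² = 0.157
P_refl = |Γ|²·P_inc = 109 mW, P_del = (1 − |Γ|²)·P_inc = 590 mW

P_delivered ≈ 590 mW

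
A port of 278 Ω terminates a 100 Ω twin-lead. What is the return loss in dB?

RL ≈ 6.54 dB

Γ = (278 − 100)/(278 + 100) = 0.471
RL = −20·log₁₀|Γ| = −20·log₁₀(0.471)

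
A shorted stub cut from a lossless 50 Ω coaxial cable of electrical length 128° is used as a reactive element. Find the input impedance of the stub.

tan(βl) = -1.28
For a shorted stub, Z_in = jZ_0·tan(βl)

Z_in ≈ −j64 Ω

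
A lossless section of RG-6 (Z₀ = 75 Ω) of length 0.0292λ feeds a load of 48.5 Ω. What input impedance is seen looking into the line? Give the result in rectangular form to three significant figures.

Z_in ≈ 49.5 + j7.98 Ω

βl = 2π × 0.0292 = 10.5°
tan(βl) = tan(10.5°) = 0.186
Z_in = Z_0·(Z_L + jZ_0·tanβl)/(Z_0 + jZ_L·tanβl)
     = 75·(48.5 + j13.9)/(75 + j9)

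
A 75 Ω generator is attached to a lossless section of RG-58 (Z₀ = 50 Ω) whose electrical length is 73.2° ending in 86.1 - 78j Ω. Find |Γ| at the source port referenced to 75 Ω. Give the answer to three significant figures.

|Γ| ≈ 0.674

tan(βl) = 3.31
Z_in = Z_0·(Z_L + jZ_0·tanβl)/(Z_0 + jZ_L·tanβl) = 14.6 + j0.697 Ω
Γ_s = (Z_in − Z_s)/(Z_in + Z_s) = (-60.4 + j0.697)/(89.6 + j0.697), |Γ_s| = 0.674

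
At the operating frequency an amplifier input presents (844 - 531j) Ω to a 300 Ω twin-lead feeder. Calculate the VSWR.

VSWR ≈ 4.03

Γ = (Z_L − Z_0)/(Z_L + Z_0) = (544 − j531)/(1144 − j531)
|Γ| = 760/1260 = 0.603
VSWR = (1 + |Γ|)/(1 − |Γ|) = 1.6/0.397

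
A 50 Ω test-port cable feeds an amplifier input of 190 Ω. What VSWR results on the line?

For a purely resistive load, VSWR = R_L/Z_0 or Z_0/R_L (whichever > 1) = 190/50

VSWR ≈ 3.8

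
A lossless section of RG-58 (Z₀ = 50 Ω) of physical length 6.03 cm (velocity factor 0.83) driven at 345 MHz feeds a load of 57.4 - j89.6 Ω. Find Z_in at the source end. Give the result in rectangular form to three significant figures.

λ = v/f = 0.83·c / 345 MHz = 0.722 m
βl = 2π·l/λ = 2π × 0.0835 = 30.1°
tan(βl) = tan(30.1°) = 0.579
Z_in = Z_0·(Z_L + jZ_0·tanβl)/(Z_0 + jZ_L·tanβl)
     = 50·(57.4 − j60.6)/(102 + j33.2)

Z_in ≈ 16.7 − j35.2 Ω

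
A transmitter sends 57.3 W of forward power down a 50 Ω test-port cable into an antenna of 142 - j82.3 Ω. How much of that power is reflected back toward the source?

|Γ| = |(92 − j82.3)/(192 − j82.3)| = 0.591
|Γ|² = 0.349
P_refl = |Γ|²·P_inc = 20 W, P_del = (1 − |Γ|²)·P_inc = 37.3 W

P_reflected ≈ 20 W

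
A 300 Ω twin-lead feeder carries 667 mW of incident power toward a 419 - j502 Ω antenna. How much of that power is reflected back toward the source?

|Γ| = |(119 − j502)/(719 − j502)| = 0.588
|Γ|² = 0.346
P_refl = |Γ|²·P_inc = 231 mW, P_del = (1 − |Γ|²)·P_inc = 436 mW

P_reflected ≈ 231 mW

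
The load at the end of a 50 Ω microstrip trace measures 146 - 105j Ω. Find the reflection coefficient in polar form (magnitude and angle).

Γ = (Z_L − Z_0)/(Z_L + Z_0) = (96 − j105)/(196 − j105)
|Γ| = 142/222 = 0.64

Γ ≈ 0.64 ∠ -19.4°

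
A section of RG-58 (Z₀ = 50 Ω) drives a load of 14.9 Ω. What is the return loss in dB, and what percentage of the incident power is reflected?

RL ≈ 5.34 dB; 29.2% of incident power reflected

Γ = (14.9 − 50)/(14.9 + 50) = -0.541
RL = −20·log₁₀(0.541) = 5.34 dB
P_refl/P_inc = |Γ|² = 0.292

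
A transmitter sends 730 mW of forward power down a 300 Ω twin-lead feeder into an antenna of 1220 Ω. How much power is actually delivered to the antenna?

Γ = (1220 − 300)/(1220 + 300) = 0.605
|Γ|² = 0.366
P_refl = |Γ|²·P_inc = 267 mW, P_del = (1 − |Γ|²)·P_inc = 463 mW

P_delivered ≈ 463 mW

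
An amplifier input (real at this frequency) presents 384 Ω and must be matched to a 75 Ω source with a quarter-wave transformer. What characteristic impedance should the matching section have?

Z_qwt = √(Z_0·R_L) = √(75 × 384) = √28800

Z_qwt ≈ 170 Ω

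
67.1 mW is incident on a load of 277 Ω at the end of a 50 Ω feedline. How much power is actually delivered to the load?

Γ = (277 − 50)/(277 + 50) = 0.694
|Γ|² = 0.482
P_refl = |Γ|²·P_inc = 32.3 mW, P_del = (1 − |Γ|²)·P_inc = 34.8 mW

P_delivered ≈ 34.8 mW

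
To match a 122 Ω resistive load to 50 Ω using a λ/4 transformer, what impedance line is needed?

Z_qwt = √(Z_0·R_L) = √(50 × 122) = √6100

Z_qwt ≈ 78.1 Ω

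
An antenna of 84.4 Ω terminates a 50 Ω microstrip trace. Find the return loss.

RL ≈ 11.8 dB

Γ = (84.4 − 50)/(84.4 + 50) = 0.256
RL = −20·log₁₀|Γ| = −20·log₁₀(0.256)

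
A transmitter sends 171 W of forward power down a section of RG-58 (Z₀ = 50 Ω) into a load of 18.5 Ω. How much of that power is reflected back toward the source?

Γ = (18.5 − 50)/(18.5 + 50) = -0.46
|Γ|² = 0.211
P_refl = |Γ|²·P_inc = 36.2 W, P_del = (1 − |Γ|²)·P_inc = 135 W

P_reflected ≈ 36.2 W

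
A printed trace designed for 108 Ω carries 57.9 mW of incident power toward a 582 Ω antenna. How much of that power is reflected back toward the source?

Γ = (582 − 108)/(582 + 108) = 0.687
|Γ|² = 0.472
P_refl = |Γ|²·P_inc = 27.3 mW, P_del = (1 − |Γ|²)·P_inc = 30.6 mW

P_reflected ≈ 27.3 mW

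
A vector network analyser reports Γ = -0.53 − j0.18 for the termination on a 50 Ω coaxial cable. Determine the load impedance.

Z_L = Z_0·(1 + Γ)/(1 − Γ) = 50·(0.47 − j0.18)/(1.53 + j0.18)

Z_L ≈ 14.5 − j7.58 Ω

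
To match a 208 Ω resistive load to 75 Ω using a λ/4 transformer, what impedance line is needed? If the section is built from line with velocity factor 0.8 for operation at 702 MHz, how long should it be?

Z_qwt = √(Z_0·R_L) = √(75 × 208) = √15600
λ = 0.8·c/f = 0.342 m, so l = λ/4 = 0.0855 m

Z_qwt ≈ 125 Ω; length ≈ 8.55 cm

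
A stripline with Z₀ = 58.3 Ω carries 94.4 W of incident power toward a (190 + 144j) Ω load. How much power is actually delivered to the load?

P_delivered ≈ 50.8 W

|Γ| = |(131.7 + j144)/(248.3 + j144)| = 0.68
|Γ|² = 0.462
P_refl = |Γ|²·P_inc = 43.6 W, P_del = (1 − |Γ|²)·P_inc = 50.8 W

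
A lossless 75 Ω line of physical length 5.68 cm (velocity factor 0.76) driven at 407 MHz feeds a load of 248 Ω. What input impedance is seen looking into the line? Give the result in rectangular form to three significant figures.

Z_in ≈ 54.9 − j78.9 Ω

λ = v/f = 0.76·c / 407 MHz = 0.56 m
βl = 2π·l/λ = 2π × 0.101 = 36.5°
tan(βl) = tan(36.5°) = 0.74
Z_in = Z_0·(Z_L + jZ_0·tanβl)/(Z_0 + jZ_L·tanβl)
     = 75·(248 + j55.5)/(75 + j184)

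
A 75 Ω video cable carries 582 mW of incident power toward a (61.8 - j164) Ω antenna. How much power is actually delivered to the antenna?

P_delivered ≈ 237 mW

|Γ| = |(-13.2 − j164)/(136.8 − j164)| = 0.77
|Γ|² = 0.594
P_refl = |Γ|²·P_inc = 345 mW, P_del = (1 − |Γ|²)·P_inc = 237 mW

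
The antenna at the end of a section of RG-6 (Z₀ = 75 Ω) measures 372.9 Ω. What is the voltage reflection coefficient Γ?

Γ = 0.665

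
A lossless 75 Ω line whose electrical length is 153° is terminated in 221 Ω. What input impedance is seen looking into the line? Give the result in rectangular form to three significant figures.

Z_in ≈ 85.5 + j90.2 Ω

tan(βl) = tan(153°) = -0.51
Z_in = Z_0·(Z_L + jZ_0·tanβl)/(Z_0 + jZ_L·tanβl)
     = 75·(221 − j38.2)/(75 − j113)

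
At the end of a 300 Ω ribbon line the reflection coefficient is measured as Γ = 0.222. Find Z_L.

Z_L = Z_0·(1 + Γ)/(1 − Γ) = 300·(1.22)/(0.778)

Z_L ≈ 471 Ω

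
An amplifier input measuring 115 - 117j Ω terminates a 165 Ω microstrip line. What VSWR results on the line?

Γ = (Z_L − Z_0)/(Z_L + Z_0) = (-50 − j117)/(280 − j117)
|Γ| = 127/303 = 0.419
VSWR = (1 + |Γ|)/(1 − |Γ|) = 1.42/0.581

VSWR ≈ 2.44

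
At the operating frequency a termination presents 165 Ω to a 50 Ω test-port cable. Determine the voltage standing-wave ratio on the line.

VSWR ≈ 3.3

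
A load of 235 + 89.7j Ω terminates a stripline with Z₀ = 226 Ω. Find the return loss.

RL ≈ 14.3 dB

Γ = (9 + j89.7)/(461 + j89.7), |Γ| = 0.192
RL = −20·log₁₀|Γ| = −20·log₁₀(0.192)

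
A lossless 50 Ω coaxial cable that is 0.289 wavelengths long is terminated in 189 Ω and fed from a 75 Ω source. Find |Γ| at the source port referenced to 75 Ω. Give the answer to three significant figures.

βl = 2π × 0.289 = 104°
tan(βl) = -4
Z_in = Z_0·(Z_L + jZ_0·tanβl)/(Z_0 + jZ_L·tanβl) = 14 + j11.6 Ω
Γ_s = (Z_in − Z_s)/(Z_in + Z_s) = (-61 + j11.6)/(89 + j11.6), |Γ_s| = 0.692

|Γ| ≈ 0.692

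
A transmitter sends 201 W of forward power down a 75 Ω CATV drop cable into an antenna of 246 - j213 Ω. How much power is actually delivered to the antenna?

|Γ| = |(171 − j213)/(321 − j213)| = 0.709
|Γ|² = 0.503
P_refl = |Γ|²·P_inc = 101 W, P_del = (1 − |Γ|²)·P_inc = 100 W

P_delivered ≈ 100 W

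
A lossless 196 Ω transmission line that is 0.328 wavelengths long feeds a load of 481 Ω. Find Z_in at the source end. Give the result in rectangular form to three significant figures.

Z_in ≈ 98 + j83.3 Ω

βl = 2π × 0.328 = 118°
tan(βl) = tan(118°) = -1.87
Z_in = Z_0·(Z_L + jZ_0·tanβl)/(Z_0 + jZ_L·tanβl)
     = 196·(481 − j367)/(196 − j902)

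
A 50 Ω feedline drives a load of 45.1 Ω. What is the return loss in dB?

RL ≈ 25.8 dB

Γ = (45.1 − 50)/(45.1 + 50) = -0.0515
RL = −20·log₁₀|Γ| = −20·log₁₀(0.0515)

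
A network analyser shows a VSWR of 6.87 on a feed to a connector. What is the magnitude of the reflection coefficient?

|Γ| ≈ 0.746

|Γ| = (S − 1)/(S + 1) = (6.87 − 1)/(6.87 + 1) = 5.87/7.87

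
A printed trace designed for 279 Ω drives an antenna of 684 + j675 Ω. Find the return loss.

Γ = (405 + j675)/(963 + j675), |Γ| = 0.669
RL = −20·log₁₀|Γ| = −20·log₁₀(0.669)

RL ≈ 3.49 dB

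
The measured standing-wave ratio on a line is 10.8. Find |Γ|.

|Γ| = (S − 1)/(S + 1) = (10.8 − 1)/(10.8 + 1) = 9.8/11.8

|Γ| ≈ 0.831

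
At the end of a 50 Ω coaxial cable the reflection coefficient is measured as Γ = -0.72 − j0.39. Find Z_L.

Z_L = Z_0·(1 + Γ)/(1 − Γ) = 50·(0.28 − j0.39)/(1.72 + j0.39)

Z_L ≈ 5.3 − j12.5 Ω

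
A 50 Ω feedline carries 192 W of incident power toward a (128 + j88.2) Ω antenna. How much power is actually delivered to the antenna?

|Γ| = |(78 + j88.2)/(178 + j88.2)| = 0.593
|Γ|² = 0.351
P_refl = |Γ|²·P_inc = 67.4 W, P_del = (1 − |Γ|²)·P_inc = 125 W

P_delivered ≈ 125 W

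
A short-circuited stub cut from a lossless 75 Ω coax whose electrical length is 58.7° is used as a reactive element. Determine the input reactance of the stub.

tan(βl) = 1.64
For a short-circuited stub, Z_in = jZ_0·tan(βl)

X_in ≈ 123 Ω (inductive)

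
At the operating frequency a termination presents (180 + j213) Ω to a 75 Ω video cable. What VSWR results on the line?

Γ = (Z_L − Z_0)/(Z_L + Z_0) = (105 + j213)/(255 + j213)
|Γ| = 237/332 = 0.715
VSWR = (1 + |Γ|)/(1 − |Γ|) = 1.71/0.285

VSWR ≈ 6.01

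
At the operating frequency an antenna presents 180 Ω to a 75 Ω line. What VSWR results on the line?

Γ = (180 − 75)/(180 + 75) = 0.412
VSWR = (1 + 0.412)/(1 − 0.412)

VSWR ≈ 2.4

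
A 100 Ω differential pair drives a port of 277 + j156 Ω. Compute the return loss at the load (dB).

Γ = (177 + j156)/(377 + j156), |Γ| = 0.578
RL = −20·log₁₀|Γ| = −20·log₁₀(0.578)

RL ≈ 4.76 dB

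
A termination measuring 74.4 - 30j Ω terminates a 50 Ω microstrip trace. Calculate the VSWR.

Γ = (Z_L − Z_0)/(Z_L + Z_0) = (24.4 − j30)/(124.4 − j30)
|Γ| = 38.7/128 = 0.302
VSWR = (1 + |Γ|)/(1 − |Γ|) = 1.3/0.698

VSWR ≈ 1.87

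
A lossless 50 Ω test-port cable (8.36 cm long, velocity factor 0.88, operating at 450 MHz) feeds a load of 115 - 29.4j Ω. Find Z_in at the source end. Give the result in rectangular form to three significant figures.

Z_in ≈ 26.2 − j24.3 Ω

λ = v/f = 0.88·c / 450 MHz = 0.587 m
βl = 2π·l/λ = 2π × 0.142 = 51.3°
tan(βl) = tan(51.3°) = 1.25
Z_in = Z_0·(Z_L + jZ_0·tanβl)/(Z_0 + jZ_L·tanβl)
     = 50·(115 + j33)/(86.7 + j144)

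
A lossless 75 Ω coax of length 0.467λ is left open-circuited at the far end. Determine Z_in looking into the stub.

βl = 2π × 0.467 = 168°
tan(βl) = -0.21
For an open-circuited stub, Z_in = −jZ_0·cot(βl) = −jZ_0/tan(βl)

Z_in ≈ +j357 Ω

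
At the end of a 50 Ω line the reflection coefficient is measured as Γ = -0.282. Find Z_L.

Z_L = Z_0·(1 + Γ)/(1 − Γ) = 50·(0.718)/(1.28)

Z_L ≈ 28 Ω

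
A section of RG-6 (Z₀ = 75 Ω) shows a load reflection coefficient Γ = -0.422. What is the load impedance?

Z_L ≈ 30.5 Ω

Z_L = Z_0·(1 + Γ)/(1 − Γ) = 75·(0.578)/(1.42)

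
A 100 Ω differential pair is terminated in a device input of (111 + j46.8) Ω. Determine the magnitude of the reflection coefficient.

|Γ| ≈ 0.222

Γ = (Z_L − Z_0)/(Z_L + Z_0) = (11 + j46.8)/(211 + j46.8)
|Γ| = 48.1/216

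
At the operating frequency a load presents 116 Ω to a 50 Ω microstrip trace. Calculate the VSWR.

VSWR ≈ 2.32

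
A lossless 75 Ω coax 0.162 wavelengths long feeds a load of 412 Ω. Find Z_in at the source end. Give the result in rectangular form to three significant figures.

βl = 2π × 0.162 = 58.3°
tan(βl) = tan(58.3°) = 1.62
Z_in = Z_0·(Z_L + jZ_0·tanβl)/(Z_0 + jZ_L·tanβl)
     = 75·(412 + j122)/(75 + j668)

Z_in ≈ 18.6 − j44.2 Ω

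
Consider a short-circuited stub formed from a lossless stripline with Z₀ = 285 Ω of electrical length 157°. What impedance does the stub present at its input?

Z_in ≈ −j121 Ω

tan(βl) = -0.424
For a short-circuited stub, Z_in = jZ_0·tan(βl)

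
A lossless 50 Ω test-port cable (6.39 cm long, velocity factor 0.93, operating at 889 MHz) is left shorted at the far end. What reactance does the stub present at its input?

X_in ≈ 167 Ω (inductive)

λ = v/f = 0.93·c / 889 MHz = 0.314 m
βl = 2π·l/λ = 2π × 0.204 = 73.3°
tan(βl) = 3.33
For a shorted stub, Z_in = jZ_0·tan(βl)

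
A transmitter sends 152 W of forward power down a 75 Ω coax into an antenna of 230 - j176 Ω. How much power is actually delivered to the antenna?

P_delivered ≈ 84.6 W

|Γ| = |(155 − j176)/(305 − j176)| = 0.666
|Γ|² = 0.444
P_refl = |Γ|²·P_inc = 67.4 W, P_del = (1 − |Γ|²)·P_inc = 84.6 W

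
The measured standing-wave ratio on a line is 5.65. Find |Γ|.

|Γ| = (S − 1)/(S + 1) = (5.65 − 1)/(5.65 + 1) = 4.65/6.65

|Γ| ≈ 0.699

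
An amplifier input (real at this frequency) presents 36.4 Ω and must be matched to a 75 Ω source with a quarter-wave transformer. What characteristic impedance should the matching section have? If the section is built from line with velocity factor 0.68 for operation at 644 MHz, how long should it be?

Z_qwt = √(Z_0·R_L) = √(75 × 36.4) = √2730
λ = 0.68·c/f = 0.317 m, so l = λ/4 = 0.0792 m

Z_qwt ≈ 52.2 Ω; length ≈ 7.92 cm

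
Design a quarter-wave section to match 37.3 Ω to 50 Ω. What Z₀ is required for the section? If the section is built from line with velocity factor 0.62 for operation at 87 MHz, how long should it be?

Z_qwt ≈ 43.2 Ω; length ≈ 53.4 cm

Z_qwt = √(Z_0·R_L) = √(50 × 37.3) = √1865
λ = 0.62·c/f = 2.14 m, so l = λ/4 = 0.534 m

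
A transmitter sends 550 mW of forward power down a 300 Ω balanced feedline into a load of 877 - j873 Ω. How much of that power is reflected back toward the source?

P_reflected ≈ 280 mW

|Γ| = |(577 − j873)/(1177 − j873)| = 0.714
|Γ|² = 0.51
P_refl = |Γ|²·P_inc = 280 mW, P_del = (1 − |Γ|²)·P_inc = 270 mW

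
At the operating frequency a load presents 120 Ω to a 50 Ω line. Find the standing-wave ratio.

VSWR ≈ 2.4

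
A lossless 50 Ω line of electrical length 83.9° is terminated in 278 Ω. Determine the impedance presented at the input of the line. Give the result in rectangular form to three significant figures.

Z_in ≈ 9.09 − j5.17 Ω

tan(βl) = tan(83.9°) = 9.36
Z_in = Z_0·(Z_L + jZ_0·tanβl)/(Z_0 + jZ_L·tanβl)
     = 50·(278 + j468)/(50 + j2600)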